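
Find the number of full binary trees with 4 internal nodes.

14

Full binary trees with n internal nodes are counted by C_n; here n = 4.
C_4 = C(8,4)/5 = 70/5 = 14.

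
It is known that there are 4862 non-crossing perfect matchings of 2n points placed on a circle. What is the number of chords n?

Non-crossing pairings of 2n points on a circle are counted by C_n. Since C_9 = 4862, the index is 9.

9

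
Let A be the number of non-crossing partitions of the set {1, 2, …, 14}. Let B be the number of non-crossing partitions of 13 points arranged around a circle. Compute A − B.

Non-crossing partitions of an n-element set are counted by C_n; here n = 14. So A = C_14 = 2674440.
The non-crossing partitions of [13] form a lattice of size C_13. So B = C_13 = 742900.
A − B = 2674440 − 742900 = 1931540.

1931540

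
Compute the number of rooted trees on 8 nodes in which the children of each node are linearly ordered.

Rooted ordered (plane) trees on m nodes have m−1 edges and are counted by C_{m−1}; m = 8 gives C_7.
C_7 = 429.

429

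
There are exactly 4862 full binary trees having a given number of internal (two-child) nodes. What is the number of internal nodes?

Full binary trees with n internal nodes are counted by C_n. The Catalan number equal to 4862 is C_9.

9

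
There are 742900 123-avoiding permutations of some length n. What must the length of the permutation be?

13

Permutations of [n] avoiding a fixed length-3 pattern are counted by C_n. The Catalan number equal to 742900 is C_13.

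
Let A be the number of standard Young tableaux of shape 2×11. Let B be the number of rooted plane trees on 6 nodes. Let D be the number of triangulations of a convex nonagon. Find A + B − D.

Standard Young tableaux of shape 2×n are counted by C_n; here n = 11. So A = C_11 = 58786.
Rooted ordered (plane) trees on m nodes have m−1 edges and are counted by C_{m−1}; m = 6 gives C_5. So B = C_5 = 42.
Triangulations of a convex m-gon are counted by C_{m−2}; with m = 9 this is C_7. So D = C_7 = 429.
A + B − D = 58786 + 42 − 429 = 58399.

58399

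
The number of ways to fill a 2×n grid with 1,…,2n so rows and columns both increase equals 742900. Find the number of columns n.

13

Standard Young tableaux of shape 2×n are counted by C_n, and C_13 = 742900.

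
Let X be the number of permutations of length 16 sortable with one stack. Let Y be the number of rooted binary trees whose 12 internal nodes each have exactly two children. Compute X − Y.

35149658

Stack-sortable permutations are exactly the 231-avoiding ones, counted by C_n; here n = 16. So X = C_16 = 35357670.
Full binary trees with n internal nodes are counted by C_n; here n = 12. So Y = C_12 = 208012.
X − Y = 35357670 − 208012 = 35149658.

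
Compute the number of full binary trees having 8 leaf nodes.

429

Full binary trees with 8 leaves have 8−1 = 7 internal nodes, so there are C_7 of them.
C_7 = C(14,7)/8 = 3432/8 = 429.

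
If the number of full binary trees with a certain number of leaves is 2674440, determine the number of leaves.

Full binary trees with L leaves are counted by C_{L−1}. Since C_14 = 2674440, the index is 14.
So the index is 14, and the number of leaves is 14 + 1 = 15.

15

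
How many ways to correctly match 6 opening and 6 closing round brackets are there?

Balanced strings of n pairs of brackets are counted by C_n; here n = 6.
C_6 = C(12,6)/7 = 924/7 = 132.

132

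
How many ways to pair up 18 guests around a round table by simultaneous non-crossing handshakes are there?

4862

Non-crossing handshake pairings of 2n people are counted by C_n; 18 people gives n = 9.
C_9 = C_8 · 2(2·8+1)/(8+2) = 1430 · 34/10 = 4862.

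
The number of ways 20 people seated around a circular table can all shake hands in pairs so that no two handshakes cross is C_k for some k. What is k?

With 20 = 2·10 people, non-crossing handshake pairings are non-crossing perfect matchings on a circle, counted by C_10.

10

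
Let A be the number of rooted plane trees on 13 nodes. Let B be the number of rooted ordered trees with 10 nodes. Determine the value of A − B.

A rooted plane tree on 13 nodes has 12 edges, and such trees are counted by C_12. So A = C_12 = 208012.
Rooted ordered (plane) trees on m nodes have m−1 edges and are counted by C_{m−1}; m = 10 gives C_9. So B = C_9 = 4862.
A − B = 208012 − 4862 = 203150.

203150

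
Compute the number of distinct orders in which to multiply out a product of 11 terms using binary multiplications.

16796

Ways to associate a product of 11 factors correspond to binary trees on 11 leaves, so the count is C_10.
C_10 = C_9 · 2(2·9+1)/(9+2) = 4862 · 38/11 = 16796.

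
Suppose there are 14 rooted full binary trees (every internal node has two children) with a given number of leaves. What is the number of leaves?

Full binary trees with L leaves are counted by C_{L−1}, and C_4 = 14.
So the index is 4, and the number of leaves is 4 + 1 = 5.

5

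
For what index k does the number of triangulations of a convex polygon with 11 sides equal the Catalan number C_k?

A convex 11-gon is triangulated into 9 triangles, and the number of such triangulations is the Catalan number C_{11−2} = C_9.

9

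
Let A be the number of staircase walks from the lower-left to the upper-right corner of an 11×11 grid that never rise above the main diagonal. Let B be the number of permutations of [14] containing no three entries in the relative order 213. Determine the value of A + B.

2733226

Monotone paths in an n×n grid that stay weakly below the diagonal are counted by C_n; here n = 11. So A = C_11 = 58786.
For any fixed pattern of length 3, the pattern-avoiding permutations of [14] number C_14. So B = C_14 = 2674440.
A + B = 58786 + 2674440 = 2733226.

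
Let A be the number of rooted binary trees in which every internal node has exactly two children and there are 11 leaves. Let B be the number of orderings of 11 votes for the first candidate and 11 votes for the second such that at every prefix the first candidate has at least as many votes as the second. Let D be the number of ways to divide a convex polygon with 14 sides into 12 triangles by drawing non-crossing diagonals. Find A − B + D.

A full binary tree with L leaves has L−1 internal nodes and is counted by C_{L−1}; L = 11 gives C_10. So A = C_10 = 16796.
Reading a vote for the leader as '(' and for the other as ')' turns such a sequence into a balanced string of 11 pairs, so the count is C_11. So B = C_11 = 58786.
Triangulations of a convex m-gon are counted by C_{m−2}; with m = 14 this is C_12. So D = C_12 = 208012.
A − B + D = 16796 − 58786 + 208012 = 166022.

166022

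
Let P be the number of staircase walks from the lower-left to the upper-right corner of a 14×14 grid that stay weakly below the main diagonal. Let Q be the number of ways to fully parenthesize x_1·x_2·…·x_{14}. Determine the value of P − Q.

Sub-diagonal monotone paths from (0,0) to (14,14) biject with Dyck paths of semilength 14, giving C_14. So P = C_14 = 2674440.
Parenthesizations of m factors correspond to full binary trees with m leaves, counted by C_{m−1}; m = 14 gives C_13. So Q = C_13 = 742900.
P − Q = 2674440 − 742900 = 1931540.

1931540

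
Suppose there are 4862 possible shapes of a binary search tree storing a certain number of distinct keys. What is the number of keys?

Binary search tree shapes on n keys are counted by C_n, and C_9 = 4862.

9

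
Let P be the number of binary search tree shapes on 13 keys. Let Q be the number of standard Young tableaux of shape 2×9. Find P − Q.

738038

Binary trees (left/right distinguished) on n nodes are counted by C_n; here n = 13. So P = C_13 = 742900.
By the hook-length formula (or a Dyck-path bijection), SYT of shape 2×9 number C_9. So Q = C_9 = 4862.
P − Q = 742900 − 4862 = 738038.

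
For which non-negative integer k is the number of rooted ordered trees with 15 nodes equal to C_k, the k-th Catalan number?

14

A rooted plane tree on 15 nodes has 14 edges, and such trees are counted by C_14.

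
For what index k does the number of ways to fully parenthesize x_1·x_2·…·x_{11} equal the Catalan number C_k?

10

Parenthesizations of m factors correspond to full binary trees with m leaves, counted by C_{m−1}; m = 11 gives C_10.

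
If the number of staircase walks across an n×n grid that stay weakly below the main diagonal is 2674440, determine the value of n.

Such diagonal-avoiding paths in an n×n grid are counted by C_n. The Catalan number equal to 2674440 is C_14.

14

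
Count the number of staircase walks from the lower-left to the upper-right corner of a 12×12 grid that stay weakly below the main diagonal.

208012

Sub-diagonal monotone paths from (0,0) to (12,12) biject with Dyck paths of semilength 12, giving C_12.
C_12 = C_11 · 2(2·11+1)/(11+2) = 58786 · 46/13 = 208012.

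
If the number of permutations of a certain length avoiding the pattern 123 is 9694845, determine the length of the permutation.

Permutations of [n] avoiding a fixed length-3 pattern are counted by C_n, and C_15 = 9694845.

15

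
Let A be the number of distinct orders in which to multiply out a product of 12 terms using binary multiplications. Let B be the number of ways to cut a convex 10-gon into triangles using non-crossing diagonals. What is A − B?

57356

Bracketing 12 factors into binary products is counted by C_{12−1} = C_11. So A = C_11 = 58786.
A convex 10-gon is triangulated into 8 triangles, and the number of such triangulations is the Catalan number C_{10−2} = C_8. So B = C_8 = 1430.
A − B = 58786 − 1430 = 57356.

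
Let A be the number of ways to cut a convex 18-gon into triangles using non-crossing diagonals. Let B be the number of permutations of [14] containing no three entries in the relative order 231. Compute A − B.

32683230

The number of triangulations of an 18-gon is the Catalan number C_16 (index = sides − 2). So A = C_16 = 35357670.
For any fixed pattern of length 3, the pattern-avoiding permutations of [14] number C_14. So B = C_14 = 2674440.
A − B = 35357670 − 2674440 = 32683230.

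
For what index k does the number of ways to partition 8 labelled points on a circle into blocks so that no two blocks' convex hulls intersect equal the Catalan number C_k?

The non-crossing partitions of [8] form a lattice of size C_8.

8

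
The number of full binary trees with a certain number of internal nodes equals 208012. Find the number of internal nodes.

12

Full binary trees with n internal nodes are counted by C_n; 208012 = C_12.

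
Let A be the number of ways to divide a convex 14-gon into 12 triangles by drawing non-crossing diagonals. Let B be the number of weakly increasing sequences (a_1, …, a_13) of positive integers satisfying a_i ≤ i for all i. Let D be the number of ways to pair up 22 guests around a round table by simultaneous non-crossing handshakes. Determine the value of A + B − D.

892126

A convex 14-gon is triangulated into 12 triangles, and the number of such triangulations is the Catalan number C_{14−2} = C_12. So A = C_12 = 208012.
Weakly increasing sequences with a_i ≤ i biject with Dyck paths of semilength 13, so there are C_13. So B = C_13 = 742900.
With 22 = 2·11 people, non-crossing handshake pairings are non-crossing perfect matchings on a circle, counted by C_11. So D = C_11 = 58786.
A + B − D = 208012 + 742900 − 58786 = 892126.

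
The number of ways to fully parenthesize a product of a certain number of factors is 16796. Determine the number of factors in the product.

Parenthesizations of m factors are counted by C_{m−1}. The Catalan number equal to 16796 is C_10.
So the index is 10, and the number of factors is 10 + 1 = 11.

11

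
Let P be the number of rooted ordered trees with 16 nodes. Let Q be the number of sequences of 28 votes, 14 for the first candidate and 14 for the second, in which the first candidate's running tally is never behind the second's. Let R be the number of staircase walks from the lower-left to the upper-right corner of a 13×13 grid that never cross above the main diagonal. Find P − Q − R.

Rooted ordered (plane) trees on m nodes have m−1 edges and are counted by C_{m−1}; m = 16 gives C_15. So P = C_15 = 9694845.
Reading a vote for the leader as '(' and for the other as ')' turns such a sequence into a balanced string of 14 pairs, so the count is C_14. So Q = C_14 = 2674440.
Sub-diagonal monotone paths from (0,0) to (13,13) biject with Dyck paths of semilength 13, giving C_13. So R = C_13 = 742900.
P − Q − R = 9694845 − 2674440 − 742900 = 6277505.

6277505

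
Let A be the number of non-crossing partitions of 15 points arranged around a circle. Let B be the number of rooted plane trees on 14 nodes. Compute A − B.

8951945

Non-crossing partitions of an n-element set are counted by C_n; here n = 15. So A = C_15 = 9694845.
A rooted plane tree on 14 nodes has 13 edges, and such trees are counted by C_13. So B = C_13 = 742900.
A − B = 9694845 − 742900 = 8951945.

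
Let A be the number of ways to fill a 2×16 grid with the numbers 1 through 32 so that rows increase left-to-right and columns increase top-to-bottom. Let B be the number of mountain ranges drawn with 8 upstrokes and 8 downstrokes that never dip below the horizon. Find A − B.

Standard Young tableaux of shape 2×n are counted by C_n; here n = 16. So A = C_16 = 35357670.
A Dyck path with 8 up-steps and 8 down-steps has semilength 8, so there are C_8 of them. So B = C_8 = 1430.
A − B = 35357670 − 1430 = 35356240.

35356240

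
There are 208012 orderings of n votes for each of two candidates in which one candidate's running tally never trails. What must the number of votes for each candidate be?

Such ballot sequences with n votes each are counted by C_n; 208012 = C_12.

12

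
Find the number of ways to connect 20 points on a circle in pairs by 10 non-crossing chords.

16796

Pairing 20 circle points by 10 non-crossing chords gives C_10 matchings.
C_10 = C_9 · 2(2·9+1)/(9+2) = 4862 · 38/11 = 16796.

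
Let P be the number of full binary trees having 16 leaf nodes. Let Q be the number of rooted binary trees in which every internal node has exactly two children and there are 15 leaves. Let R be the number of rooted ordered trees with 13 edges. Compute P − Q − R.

Full binary trees with 16 leaves have 16−1 = 15 internal nodes, so there are C_15 of them. So P = C_15 = 9694845.
Full binary trees with 15 leaves have 15−1 = 14 internal nodes, so there are C_14 of them. So Q = C_14 = 2674440.
Rooted ordered trees with n edges are counted by C_n; here n = 13. So R = C_13 = 742900.
P − Q − R = 9694845 − 2674440 − 742900 = 6277505.

6277505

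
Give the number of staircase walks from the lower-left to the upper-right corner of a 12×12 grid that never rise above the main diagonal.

208012

Sub-diagonal monotone paths from (0,0) to (12,12) biject with Dyck paths of semilength 12, giving C_12.
C_12 = 208012.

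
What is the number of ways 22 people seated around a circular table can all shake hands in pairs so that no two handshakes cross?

Non-crossing handshake pairings of 2n people are counted by C_n; 22 people gives n = 11.
C_11 = 58786.

58786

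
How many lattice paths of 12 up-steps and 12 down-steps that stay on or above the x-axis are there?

Paths of 12 up- and 12 down-steps that never dip below the axis are Dyck paths; their count is C_12.
C_12 = C_11 · 2(2·11+1)/(11+2) = 58786 · 46/13 = 208012.

208012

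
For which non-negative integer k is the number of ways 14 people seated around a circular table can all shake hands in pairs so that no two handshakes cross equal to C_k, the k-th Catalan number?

7

Non-crossing handshake pairings of 2n people are counted by C_n; 14 people gives n = 7.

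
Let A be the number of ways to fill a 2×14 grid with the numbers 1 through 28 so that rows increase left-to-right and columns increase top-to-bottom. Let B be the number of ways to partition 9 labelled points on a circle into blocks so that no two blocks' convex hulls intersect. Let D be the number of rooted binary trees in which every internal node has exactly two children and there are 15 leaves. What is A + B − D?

By the hook-length formula (or a Dyck-path bijection), SYT of shape 2×14 number C_14. So A = C_14 = 2674440.
The non-crossing partitions of [9] form a lattice of size C_9. So B = C_9 = 4862.
A full binary tree with L leaves has L−1 internal nodes and is counted by C_{L−1}; L = 15 gives C_14. So D = C_14 = 2674440.
A + B − D = 2674440 + 4862 − 2674440 = 4862.

4862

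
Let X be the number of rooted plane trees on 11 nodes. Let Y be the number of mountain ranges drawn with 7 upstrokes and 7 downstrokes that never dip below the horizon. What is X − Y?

16367

Rooted ordered (plane) trees on m nodes have m−1 edges and are counted by C_{m−1}; m = 11 gives C_10. So X = C_10 = 16796.
Paths of 7 up- and 7 down-steps that never dip below the axis are Dyck paths; their count is C_7. So Y = C_7 = 429.
X − Y = 16796 − 429 = 16367.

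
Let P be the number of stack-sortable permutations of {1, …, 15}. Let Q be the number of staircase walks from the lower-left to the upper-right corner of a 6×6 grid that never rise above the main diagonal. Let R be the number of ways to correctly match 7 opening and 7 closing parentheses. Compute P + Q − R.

By Knuth's characterisation, the stack-sortable permutations of length 15 are the 231-avoiders, numbering C_15. So P = C_15 = 9694845.
Sub-diagonal monotone paths from (0,0) to (6,6) biject with Dyck paths of semilength 6, giving C_6. So Q = C_6 = 132.
With 7 pairs the number of balanced bracket strings is the Catalan number C_7. So R = C_7 = 429.
P + Q − R = 9694845 + 132 − 429 = 9694548.

9694548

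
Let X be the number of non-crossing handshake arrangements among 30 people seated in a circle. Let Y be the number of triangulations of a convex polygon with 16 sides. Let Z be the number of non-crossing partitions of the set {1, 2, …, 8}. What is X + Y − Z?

12367855

Non-crossing handshake pairings of 2n people are counted by C_n; 30 people gives n = 15. So X = C_15 = 9694845.
A convex 16-gon is triangulated into 14 triangles, and the number of such triangulations is the Catalan number C_{16−2} = C_14. So Y = C_14 = 2674440.
Non-crossing partitions of an n-element set are counted by C_n; here n = 8. So Z = C_8 = 1430.
X + Y − Z = 9694845 + 2674440 − 1430 = 12367855.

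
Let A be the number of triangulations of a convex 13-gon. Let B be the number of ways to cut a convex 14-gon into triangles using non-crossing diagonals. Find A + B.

266798

A convex 13-gon is triangulated into 11 triangles, and the number of such triangulations is the Catalan number C_{13−2} = C_11. So A = C_11 = 58786.
A convex 14-gon is triangulated into 12 triangles, and the number of such triangulations is the Catalan number C_{14−2} = C_12. So B = C_12 = 208012.
A + B = 58786 + 208012 = 266798.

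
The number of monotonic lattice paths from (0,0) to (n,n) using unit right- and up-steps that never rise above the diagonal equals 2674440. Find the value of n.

Such diagonal-avoiding paths in an n×n grid are counted by C_n. Since C_14 = 2674440, the index is 14.

14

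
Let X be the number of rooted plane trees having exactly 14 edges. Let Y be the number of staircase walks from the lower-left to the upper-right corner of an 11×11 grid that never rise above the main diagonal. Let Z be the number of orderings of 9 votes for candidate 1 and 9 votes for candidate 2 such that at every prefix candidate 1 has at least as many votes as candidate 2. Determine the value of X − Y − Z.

A rooted plane tree with 14 edges has 15 nodes, and the count is C_14. So X = C_14 = 2674440.
Sub-diagonal monotone paths from (0,0) to (11,11) biject with Dyck paths of semilength 11, giving C_11. So Y = C_11 = 58786.
Reading a vote for the leader as '(' and for the other as ')' turns such a sequence into a balanced string of 9 pairs, so the count is C_9. So Z = C_9 = 4862.
X − Y − Z = 2674440 − 58786 − 4862 = 2610792.

2610792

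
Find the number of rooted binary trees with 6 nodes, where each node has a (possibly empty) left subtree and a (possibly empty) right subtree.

Rooted binary trees with 6 nodes (each child slot possibly empty) number C_6.
C_6 = C(12,6)/7 = 924/7 = 132.

132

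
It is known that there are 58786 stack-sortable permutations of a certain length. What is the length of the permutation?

Stack-sortable permutations of [n] are counted by C_n. Since C_11 = 58786, the index is 11.

11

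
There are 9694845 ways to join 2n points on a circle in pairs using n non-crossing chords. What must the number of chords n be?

Non-crossing pairings of 2n points on a circle are counted by C_n, and C_15 = 9694845.

15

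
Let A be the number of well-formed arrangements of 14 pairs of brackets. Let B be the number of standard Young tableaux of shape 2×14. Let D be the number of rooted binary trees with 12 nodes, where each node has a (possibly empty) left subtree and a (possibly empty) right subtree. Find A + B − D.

With 14 pairs the number of balanced bracket strings is the Catalan number C_14. So A = C_14 = 2674440.
Standard Young tableaux of shape 2×n are counted by C_n; here n = 14. So B = C_14 = 2674440.
There are C_n binary search tree shapes on n keys; with n = 12 that is C_12. So D = C_12 = 208012.
A + B − D = 2674440 + 2674440 − 208012 = 5140868.

5140868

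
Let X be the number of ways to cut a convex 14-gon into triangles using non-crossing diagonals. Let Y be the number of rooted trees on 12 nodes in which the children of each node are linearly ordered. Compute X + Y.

266798

Triangulations of a convex m-gon are counted by C_{m−2}; with m = 14 this is C_12. So X = C_12 = 208012.
Rooted ordered (plane) trees on m nodes have m−1 edges and are counted by C_{m−1}; m = 12 gives C_11. So Y = C_11 = 58786.
X + Y = 208012 + 58786 = 266798.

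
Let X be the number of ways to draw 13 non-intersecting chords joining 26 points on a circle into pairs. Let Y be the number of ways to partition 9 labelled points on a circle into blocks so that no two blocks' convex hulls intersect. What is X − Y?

Pairing 26 circle points by 13 non-crossing chords gives C_13 matchings. So X = C_13 = 742900.
Non-crossing partitions of an n-element set are counted by C_n; here n = 9. So Y = C_9 = 4862.
X − Y = 742900 − 4862 = 738038.

738038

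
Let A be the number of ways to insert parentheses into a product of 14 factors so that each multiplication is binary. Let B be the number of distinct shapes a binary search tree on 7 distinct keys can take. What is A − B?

742471

Parenthesizations of m factors correspond to full binary trees with m leaves, counted by C_{m−1}; m = 14 gives C_13. So A = C_13 = 742900.
Rooted binary trees with 7 nodes (each child slot possibly empty) number C_7. So B = C_7 = 429.
A − B = 742900 − 429 = 742471.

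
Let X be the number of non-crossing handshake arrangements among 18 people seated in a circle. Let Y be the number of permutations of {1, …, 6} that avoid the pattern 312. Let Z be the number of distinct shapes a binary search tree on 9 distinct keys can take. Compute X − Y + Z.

9592

Non-crossing handshake pairings of 2n people are counted by C_n; 18 people gives n = 9. So X = C_9 = 4862.
Permutations of [n] avoiding any single length-3 pattern are counted by C_n; here n = 6. So Y = C_6 = 132.
Binary trees (left/right distinguished) on n nodes are counted by C_n; here n = 9. So Z = C_9 = 4862.
X − Y + Z = 4862 − 132 + 4862 = 9592.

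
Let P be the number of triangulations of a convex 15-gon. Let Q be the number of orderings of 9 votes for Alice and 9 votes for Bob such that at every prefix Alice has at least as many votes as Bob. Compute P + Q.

Triangulations of a convex m-gon are counted by C_{m−2}; with m = 15 this is C_13. So P = C_13 = 742900.
Ballot sequences with n votes each where one side never trails are Dyck words, counted by C_n; here n = 9. So Q = C_9 = 4862.
P + Q = 742900 + 4862 = 747762.

747762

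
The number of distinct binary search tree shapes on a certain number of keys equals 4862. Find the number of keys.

9

Binary search tree shapes on n keys are counted by C_n; 4862 = C_9.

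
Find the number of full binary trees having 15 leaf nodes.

2674440

A full binary tree with L leaves has L−1 internal nodes and is counted by C_{L−1}; L = 15 gives C_14.
C_14 = C_13 · 2(2·13+1)/(13+2) = 742900 · 54/15 = 2674440.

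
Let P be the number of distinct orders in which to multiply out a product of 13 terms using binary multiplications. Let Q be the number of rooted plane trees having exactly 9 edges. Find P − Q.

Parenthesizations of m factors correspond to full binary trees with m leaves, counted by C_{m−1}; m = 13 gives C_12. So P = C_12 = 208012.
A rooted plane tree with 9 edges has 10 nodes, and the count is C_9. So Q = C_9 = 4862.
P − Q = 208012 − 4862 = 203150.

203150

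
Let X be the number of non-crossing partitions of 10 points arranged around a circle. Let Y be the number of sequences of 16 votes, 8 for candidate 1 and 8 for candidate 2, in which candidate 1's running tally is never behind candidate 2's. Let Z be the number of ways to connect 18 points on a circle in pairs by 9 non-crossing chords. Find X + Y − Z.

13364

The non-crossing partitions of [10] form a lattice of size C_10. So X = C_10 = 16796.
Ballot sequences with n votes each where one side never trails are Dyck words, counted by C_n; here n = 8. So Y = C_8 = 1430.
Non-crossing perfect matchings of 2n points on a circle are counted by C_n; with 18 points, n = 9. So Z = C_9 = 4862.
X + Y − Z = 16796 + 1430 − 4862 = 13364.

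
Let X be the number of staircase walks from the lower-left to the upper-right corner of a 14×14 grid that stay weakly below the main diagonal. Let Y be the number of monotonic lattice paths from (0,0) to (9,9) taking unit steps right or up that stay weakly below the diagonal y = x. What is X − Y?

Monotone paths in an n×n grid that stay weakly below the diagonal are counted by C_n; here n = 14. So X = C_14 = 2674440.
Sub-diagonal monotone paths from (0,0) to (9,9) biject with Dyck paths of semilength 9, giving C_9. So Y = C_9 = 4862.
X − Y = 2674440 − 4862 = 2669578.

2669578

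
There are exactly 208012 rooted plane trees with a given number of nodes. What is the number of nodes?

Rooted ordered trees on m nodes are counted by C_{m−1}, and C_12 = 208012.
So the index is 12, and the number of nodes is 12 + 1 = 13.

13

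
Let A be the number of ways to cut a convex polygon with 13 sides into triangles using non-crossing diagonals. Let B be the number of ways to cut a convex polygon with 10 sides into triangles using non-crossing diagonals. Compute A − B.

The number of triangulations of a 13-gon is the Catalan number C_11 (index = sides − 2). So A = C_11 = 58786.
Triangulations of a convex m-gon are counted by C_{m−2}; with m = 10 this is C_8. So B = C_8 = 1430.
A − B = 58786 − 1430 = 57356.

57356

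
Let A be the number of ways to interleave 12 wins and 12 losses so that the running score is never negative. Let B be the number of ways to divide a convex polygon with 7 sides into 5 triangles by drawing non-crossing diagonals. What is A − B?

Reading a vote for the leader as '(' and for the other as ')' turns such a sequence into a balanced string of 12 pairs, so the count is C_12. So A = C_12 = 208012.
Triangulations of a convex m-gon are counted by C_{m−2}; with m = 7 this is C_5. So B = C_5 = 42.
A − B = 208012 − 42 = 207970.

207970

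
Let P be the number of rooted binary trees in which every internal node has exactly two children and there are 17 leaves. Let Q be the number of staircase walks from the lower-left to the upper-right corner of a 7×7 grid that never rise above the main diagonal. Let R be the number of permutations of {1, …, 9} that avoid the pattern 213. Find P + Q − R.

Full binary trees with 17 leaves have 17−1 = 16 internal nodes, so there are C_16 of them. So P = C_16 = 35357670.
Monotone paths in an n×n grid that stay weakly below the diagonal are counted by C_n; here n = 7. So Q = C_7 = 429.
Permutations of [n] avoiding any single length-3 pattern are counted by C_n; here n = 9. So R = C_9 = 4862.
P + Q − R = 35357670 + 429 − 4862 = 35353237.

35353237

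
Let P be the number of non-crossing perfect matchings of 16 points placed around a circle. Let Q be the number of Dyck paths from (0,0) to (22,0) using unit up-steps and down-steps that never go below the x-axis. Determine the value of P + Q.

Non-crossing perfect matchings of 2n points on a circle are counted by C_n; with 16 points, n = 8. So P = C_8 = 1430.
Dyck paths of semilength n (length 2n) are counted by C_n; here n = 11. So Q = C_11 = 58786.
P + Q = 1430 + 58786 = 60216.

60216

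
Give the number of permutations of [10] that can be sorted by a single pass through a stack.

16796

By Knuth's characterisation, the stack-sortable permutations of length 10 are the 231-avoiders, numbering C_10.
C_10 = C_9 · 2(2·9+1)/(9+2) = 4862 · 38/11 = 16796.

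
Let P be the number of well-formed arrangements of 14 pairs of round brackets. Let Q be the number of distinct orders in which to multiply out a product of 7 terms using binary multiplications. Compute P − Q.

2674308

With 14 pairs the number of balanced bracket strings is the Catalan number C_14. So P = C_14 = 2674440.
Bracketing 7 factors into binary products is counted by C_{7−1} = C_6. So Q = C_6 = 132.
P − Q = 2674440 − 132 = 2674308.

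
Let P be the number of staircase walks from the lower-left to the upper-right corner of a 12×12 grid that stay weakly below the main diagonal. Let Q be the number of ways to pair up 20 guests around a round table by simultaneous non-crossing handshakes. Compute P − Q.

191216

Monotone paths in an n×n grid that stay weakly below the diagonal are counted by C_n; here n = 12. So P = C_12 = 208012.
With 20 = 2·10 people, non-crossing handshake pairings are non-crossing perfect matchings on a circle, counted by C_10. So Q = C_10 = 16796.
P − Q = 208012 − 16796 = 191216.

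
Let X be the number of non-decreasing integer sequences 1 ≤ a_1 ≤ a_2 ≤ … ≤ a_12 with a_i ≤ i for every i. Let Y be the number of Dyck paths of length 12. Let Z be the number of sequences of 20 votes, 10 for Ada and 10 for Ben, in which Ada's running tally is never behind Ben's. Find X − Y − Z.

191084

Such sub-staircase sequences of length n are counted by C_n; here n = 12. So X = C_12 = 208012.
A Dyck path with 6 up-steps and 6 down-steps has semilength 6, so there are C_6 of them. So Y = C_6 = 132.
Reading a vote for the leader as '(' and for the other as ')' turns such a sequence into a balanced string of 10 pairs, so the count is C_10. So Z = C_10 = 16796.
X − Y − Z = 208012 − 132 − 16796 = 191084.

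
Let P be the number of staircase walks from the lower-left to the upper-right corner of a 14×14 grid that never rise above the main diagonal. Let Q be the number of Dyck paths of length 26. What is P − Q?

Monotone paths in an n×n grid that stay weakly below the diagonal are counted by C_n; here n = 14. So P = C_14 = 2674440.
Paths of 13 up- and 13 down-steps that never dip below the axis are Dyck paths; their count is C_13. So Q = C_13 = 742900.
P − Q = 2674440 − 742900 = 1931540.

1931540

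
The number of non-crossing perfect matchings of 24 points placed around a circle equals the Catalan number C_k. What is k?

12

Non-crossing perfect matchings of 2n points on a circle are counted by C_n; with 24 points, n = 12.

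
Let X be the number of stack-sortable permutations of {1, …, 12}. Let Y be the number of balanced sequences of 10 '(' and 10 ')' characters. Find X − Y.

191216

Stack-sortable permutations are exactly the 231-avoiding ones, counted by C_n; here n = 12. So X = C_12 = 208012.
Balanced strings of n pairs of brackets are counted by C_n; here n = 10. So Y = C_10 = 16796.
X − Y = 208012 − 16796 = 191216.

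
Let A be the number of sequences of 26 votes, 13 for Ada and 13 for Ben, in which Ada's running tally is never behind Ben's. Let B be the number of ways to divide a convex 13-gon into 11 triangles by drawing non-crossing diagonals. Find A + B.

801686

Ballot sequences with n votes each where one side never trails are Dyck words, counted by C_n; here n = 13. So A = C_13 = 742900.
The number of triangulations of a 13-gon is the Catalan number C_11 (index = sides − 2). So B = C_11 = 58786.
A + B = 742900 + 58786 = 801686.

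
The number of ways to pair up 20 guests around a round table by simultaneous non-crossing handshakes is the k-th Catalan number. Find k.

10

Non-crossing handshake pairings of 2n people are counted by C_n; 20 people gives n = 10.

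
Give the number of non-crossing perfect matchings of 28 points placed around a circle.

Non-crossing perfect matchings of 2n points on a circle are counted by C_n; with 28 points, n = 14.
C_14 = C_13 · 2(2·13+1)/(13+2) = 742900 · 54/15 = 2674440.

2674440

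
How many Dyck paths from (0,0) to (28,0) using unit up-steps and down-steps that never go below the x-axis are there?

2674440

A Dyck path with 14 up-steps and 14 down-steps has semilength 14, so there are C_14 of them.
C_14 = C(28,14)/15 = 40116600/15 = 2674440.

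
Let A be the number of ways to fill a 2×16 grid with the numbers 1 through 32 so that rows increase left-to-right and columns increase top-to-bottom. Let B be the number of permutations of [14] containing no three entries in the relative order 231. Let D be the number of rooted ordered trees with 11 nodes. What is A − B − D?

32666434

By the hook-length formula (or a Dyck-path bijection), SYT of shape 2×16 number C_16. So A = C_16 = 35357670.
For any fixed pattern of length 3, the pattern-avoiding permutations of [14] number C_14. So B = C_14 = 2674440.
A rooted plane tree on 11 nodes has 10 edges, and such trees are counted by C_10. So D = C_10 = 16796.
A − B − D = 35357670 − 2674440 − 16796 = 32666434.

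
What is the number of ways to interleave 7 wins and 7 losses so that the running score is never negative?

429

Ballot sequences with n votes each where one side never trails are Dyck words, counted by C_n; here n = 7.
C_7 = 429.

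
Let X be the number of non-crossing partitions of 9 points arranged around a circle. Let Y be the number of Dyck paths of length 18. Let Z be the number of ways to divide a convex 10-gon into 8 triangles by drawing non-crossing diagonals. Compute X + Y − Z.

8294

Non-crossing partitions of an n-element set are counted by C_n; here n = 9. So X = C_9 = 4862.
A Dyck path with 9 up-steps and 9 down-steps has semilength 9, so there are C_9 of them. So Y = C_9 = 4862.
The number of triangulations of a 10-gon is the Catalan number C_8 (index = sides − 2). So Z = C_8 = 1430.
X + Y − Z = 4862 + 4862 − 1430 = 8294.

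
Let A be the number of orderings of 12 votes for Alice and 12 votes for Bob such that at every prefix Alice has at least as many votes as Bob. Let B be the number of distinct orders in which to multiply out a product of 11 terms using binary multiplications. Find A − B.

Ballot sequences with n votes each where one side never trails are Dyck words, counted by C_n; here n = 12. So A = C_12 = 208012.
Ways to associate a product of 11 factors correspond to binary trees on 11 leaves, so the count is C_10. So B = C_10 = 16796.
A − B = 208012 − 16796 = 191216.

191216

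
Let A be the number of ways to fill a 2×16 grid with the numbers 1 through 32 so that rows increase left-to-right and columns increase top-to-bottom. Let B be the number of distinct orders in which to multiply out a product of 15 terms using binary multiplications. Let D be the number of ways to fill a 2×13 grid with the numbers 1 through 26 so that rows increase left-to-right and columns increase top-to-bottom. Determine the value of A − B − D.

31940330

By the hook-length formula (or a Dyck-path bijection), SYT of shape 2×16 number C_16. So A = C_16 = 35357670.
Parenthesizations of m factors correspond to full binary trees with m leaves, counted by C_{m−1}; m = 15 gives C_14. So B = C_14 = 2674440.
Standard Young tableaux of shape 2×n are counted by C_n; here n = 13. So D = C_13 = 742900.
A − B − D = 35357670 − 2674440 − 742900 = 31940330.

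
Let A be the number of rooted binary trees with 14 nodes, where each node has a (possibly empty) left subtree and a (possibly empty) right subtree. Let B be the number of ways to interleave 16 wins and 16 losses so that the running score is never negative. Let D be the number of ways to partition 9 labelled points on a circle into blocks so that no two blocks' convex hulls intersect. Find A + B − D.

Rooted binary trees with 14 nodes (each child slot possibly empty) number C_14. So A = C_14 = 2674440.
Ballot sequences with n votes each where one side never trails are Dyck words, counted by C_n; here n = 16. So B = C_16 = 35357670.
Non-crossing partitions of an n-element set are counted by C_n; here n = 9. So D = C_9 = 4862.
A + B − D = 2674440 + 35357670 − 4862 = 38027248.

38027248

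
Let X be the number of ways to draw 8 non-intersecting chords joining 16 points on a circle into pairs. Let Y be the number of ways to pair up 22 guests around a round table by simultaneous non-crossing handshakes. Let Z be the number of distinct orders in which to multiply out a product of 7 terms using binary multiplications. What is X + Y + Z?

Non-crossing perfect matchings of 2n points on a circle are counted by C_n; with 16 points, n = 8. So X = C_8 = 1430.
Non-crossing handshake pairings of 2n people are counted by C_n; 22 people gives n = 11. So Y = C_11 = 58786.
Parenthesizations of m factors correspond to full binary trees with m leaves, counted by C_{m−1}; m = 7 gives C_6. So Z = C_6 = 132.
X + Y + Z = 1430 + 58786 + 132 = 60348.

60348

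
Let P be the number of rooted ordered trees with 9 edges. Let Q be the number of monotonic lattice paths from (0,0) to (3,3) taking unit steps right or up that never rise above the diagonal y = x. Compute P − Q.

Rooted ordered trees with n edges are counted by C_n; here n = 9. So P = C_9 = 4862.
Sub-diagonal monotone paths from (0,0) to (3,3) biject with Dyck paths of semilength 3, giving C_3. So Q = C_3 = 5.
P − Q = 4862 − 5 = 4857.

4857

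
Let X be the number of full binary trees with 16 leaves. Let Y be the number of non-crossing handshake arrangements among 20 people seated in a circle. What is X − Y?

A full binary tree with L leaves has L−1 internal nodes and is counted by C_{L−1}; L = 16 gives C_15. So X = C_15 = 9694845.
With 20 = 2·10 people, non-crossing handshake pairings are non-crossing perfect matchings on a circle, counted by C_10. So Y = C_10 = 16796.
X − Y = 9694845 − 16796 = 9678049.

9678049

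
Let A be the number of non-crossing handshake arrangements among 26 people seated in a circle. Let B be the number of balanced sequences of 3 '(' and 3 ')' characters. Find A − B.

Non-crossing handshake pairings of 2n people are counted by C_n; 26 people gives n = 13. So A = C_13 = 742900.
With 3 pairs the number of balanced bracket strings is the Catalan number C_3. So B = C_3 = 5.
A − B = 742900 − 5 = 742895.

742895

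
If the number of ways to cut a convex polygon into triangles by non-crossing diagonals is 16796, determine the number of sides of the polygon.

Triangulations of a convex m-gon are counted by C_{m−2}, and C_10 = 16796.
So m − 2 = 10, giving m = 12 sides.

12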